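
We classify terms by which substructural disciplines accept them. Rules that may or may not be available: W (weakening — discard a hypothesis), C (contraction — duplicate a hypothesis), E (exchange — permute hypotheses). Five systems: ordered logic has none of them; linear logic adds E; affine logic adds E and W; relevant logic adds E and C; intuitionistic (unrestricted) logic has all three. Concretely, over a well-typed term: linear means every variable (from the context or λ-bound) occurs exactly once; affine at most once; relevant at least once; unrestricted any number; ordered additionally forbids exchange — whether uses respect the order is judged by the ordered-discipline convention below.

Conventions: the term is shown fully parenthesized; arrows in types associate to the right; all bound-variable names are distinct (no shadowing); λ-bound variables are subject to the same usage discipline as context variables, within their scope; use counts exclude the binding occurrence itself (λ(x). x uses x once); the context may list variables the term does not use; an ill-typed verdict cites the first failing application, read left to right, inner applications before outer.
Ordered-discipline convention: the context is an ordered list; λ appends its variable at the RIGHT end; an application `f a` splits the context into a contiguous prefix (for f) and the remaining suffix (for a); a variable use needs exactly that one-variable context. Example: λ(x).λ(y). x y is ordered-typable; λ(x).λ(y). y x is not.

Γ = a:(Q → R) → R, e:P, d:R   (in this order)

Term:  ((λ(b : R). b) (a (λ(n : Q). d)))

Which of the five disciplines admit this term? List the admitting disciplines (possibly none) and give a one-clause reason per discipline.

accepted by: affine, unrestricted
use counts: a: 1×, e: 0×, d: 1×, b (bound): 1×, n (bound): 0×
use order (left to right): b, a, d
typing: ✓ — R
ordered ✗ (unused: e, n — weakening required)
linear ✗ (unused: e, n — weakening required)
affine ✓ (none of a, e, d, b, n used more than once)
relevant ✗ (unused: e, n — weakening required)
unrestricted ✓ (simply typable at R; W, C, E all held)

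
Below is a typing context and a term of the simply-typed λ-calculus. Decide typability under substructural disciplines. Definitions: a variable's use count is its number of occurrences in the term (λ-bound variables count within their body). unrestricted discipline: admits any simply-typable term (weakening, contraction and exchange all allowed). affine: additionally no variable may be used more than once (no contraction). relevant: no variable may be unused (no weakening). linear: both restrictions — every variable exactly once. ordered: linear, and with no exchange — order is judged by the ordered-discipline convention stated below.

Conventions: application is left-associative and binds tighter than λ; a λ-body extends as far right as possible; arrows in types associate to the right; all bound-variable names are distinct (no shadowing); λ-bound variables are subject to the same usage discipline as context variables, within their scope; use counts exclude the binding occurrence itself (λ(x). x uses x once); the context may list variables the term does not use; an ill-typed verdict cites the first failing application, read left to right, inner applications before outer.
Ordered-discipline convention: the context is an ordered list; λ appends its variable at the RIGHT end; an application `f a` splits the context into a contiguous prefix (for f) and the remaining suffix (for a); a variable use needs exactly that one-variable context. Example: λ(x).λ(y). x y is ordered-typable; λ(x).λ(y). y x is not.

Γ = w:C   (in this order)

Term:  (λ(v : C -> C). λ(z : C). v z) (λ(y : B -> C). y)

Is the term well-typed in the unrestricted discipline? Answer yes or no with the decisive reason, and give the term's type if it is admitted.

no — a type mismatch blocks all five
use counts: w ×0, v [bound] ×1, z [bound] ×1, y [bound] ×1
left-to-right use order: v, z, y
typing: ill-typed: a function awaiting C -> C gets (B -> C) -> B -> C
all disciplines: ordered ✗ | linear ✗ | affine ✗ | relevant ✗ | unrestricted ✗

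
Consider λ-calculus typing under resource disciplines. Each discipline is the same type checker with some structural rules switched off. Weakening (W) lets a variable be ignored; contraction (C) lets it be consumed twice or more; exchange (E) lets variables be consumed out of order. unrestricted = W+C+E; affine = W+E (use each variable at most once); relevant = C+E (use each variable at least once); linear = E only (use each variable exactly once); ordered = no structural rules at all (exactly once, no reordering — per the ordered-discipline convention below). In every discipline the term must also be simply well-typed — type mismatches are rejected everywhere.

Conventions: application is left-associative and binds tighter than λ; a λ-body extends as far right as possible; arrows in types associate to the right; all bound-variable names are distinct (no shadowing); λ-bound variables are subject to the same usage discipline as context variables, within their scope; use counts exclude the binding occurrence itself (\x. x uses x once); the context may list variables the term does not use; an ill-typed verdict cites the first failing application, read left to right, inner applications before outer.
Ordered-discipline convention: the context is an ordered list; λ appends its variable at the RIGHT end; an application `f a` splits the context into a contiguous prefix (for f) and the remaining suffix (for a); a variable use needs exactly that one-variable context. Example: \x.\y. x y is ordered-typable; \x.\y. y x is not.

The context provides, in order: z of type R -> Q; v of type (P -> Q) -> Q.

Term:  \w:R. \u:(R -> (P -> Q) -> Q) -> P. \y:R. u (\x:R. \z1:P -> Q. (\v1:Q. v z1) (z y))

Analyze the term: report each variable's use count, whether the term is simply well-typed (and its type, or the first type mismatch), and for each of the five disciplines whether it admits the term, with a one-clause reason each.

variable uses: z: 1; v: 1; w [bound]: 0; u [bound]: 1; y [bound]: 1; x [bound]: 0; z1 [bound]: 1; v1 [bound]: 0
order of uses: u, v, z1, z, y
typing: well-typed at R -> ((R -> (P -> Q) -> Q) -> P) -> R -> P
ordered: ✗, unused: w, x, v1 — weakening required
linear: ✗, unused: w, x, v1 — weakening required
affine: ✓, none of z, v, w, u, y, x, z1, v1 used more than once
relevant: ✗, unused: w, x, v1 — weakening required
unrestricted: ✓, type-checks (R -> ((R -> (P -> Q) -> Q) -> P) -> R -> P) and nothing is barred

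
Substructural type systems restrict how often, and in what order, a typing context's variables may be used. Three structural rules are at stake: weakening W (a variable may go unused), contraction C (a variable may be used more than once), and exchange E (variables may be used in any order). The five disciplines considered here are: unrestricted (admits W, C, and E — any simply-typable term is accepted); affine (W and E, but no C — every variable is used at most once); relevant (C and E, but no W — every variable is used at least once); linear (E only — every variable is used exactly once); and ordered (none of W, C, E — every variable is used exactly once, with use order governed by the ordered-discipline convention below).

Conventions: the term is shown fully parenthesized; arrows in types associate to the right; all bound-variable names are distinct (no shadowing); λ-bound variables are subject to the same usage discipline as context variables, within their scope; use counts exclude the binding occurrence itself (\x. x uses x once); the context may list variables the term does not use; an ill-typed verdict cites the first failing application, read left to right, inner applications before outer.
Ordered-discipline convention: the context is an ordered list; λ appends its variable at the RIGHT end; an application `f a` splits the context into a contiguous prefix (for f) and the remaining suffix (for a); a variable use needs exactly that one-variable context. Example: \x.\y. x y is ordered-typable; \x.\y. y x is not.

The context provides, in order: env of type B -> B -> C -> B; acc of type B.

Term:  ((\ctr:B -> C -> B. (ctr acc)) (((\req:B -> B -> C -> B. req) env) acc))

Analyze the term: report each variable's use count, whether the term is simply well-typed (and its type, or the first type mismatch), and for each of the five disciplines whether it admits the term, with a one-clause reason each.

usage: env ×1, acc ×2, ctr (bound) ×1, req (bound) ×1
order of uses: ctr, acc, req, env, acc
typing: ✓ — C -> B
ordered: ✗, uses contraction: acc ×2
linear: ✗, uses contraction: acc ×2
affine: ✗, uses contraction: acc ×2
relevant: ✓, at least one use each (env, acc, ctr, req)
unrestricted: ✓, typability at C -> B is all that's needed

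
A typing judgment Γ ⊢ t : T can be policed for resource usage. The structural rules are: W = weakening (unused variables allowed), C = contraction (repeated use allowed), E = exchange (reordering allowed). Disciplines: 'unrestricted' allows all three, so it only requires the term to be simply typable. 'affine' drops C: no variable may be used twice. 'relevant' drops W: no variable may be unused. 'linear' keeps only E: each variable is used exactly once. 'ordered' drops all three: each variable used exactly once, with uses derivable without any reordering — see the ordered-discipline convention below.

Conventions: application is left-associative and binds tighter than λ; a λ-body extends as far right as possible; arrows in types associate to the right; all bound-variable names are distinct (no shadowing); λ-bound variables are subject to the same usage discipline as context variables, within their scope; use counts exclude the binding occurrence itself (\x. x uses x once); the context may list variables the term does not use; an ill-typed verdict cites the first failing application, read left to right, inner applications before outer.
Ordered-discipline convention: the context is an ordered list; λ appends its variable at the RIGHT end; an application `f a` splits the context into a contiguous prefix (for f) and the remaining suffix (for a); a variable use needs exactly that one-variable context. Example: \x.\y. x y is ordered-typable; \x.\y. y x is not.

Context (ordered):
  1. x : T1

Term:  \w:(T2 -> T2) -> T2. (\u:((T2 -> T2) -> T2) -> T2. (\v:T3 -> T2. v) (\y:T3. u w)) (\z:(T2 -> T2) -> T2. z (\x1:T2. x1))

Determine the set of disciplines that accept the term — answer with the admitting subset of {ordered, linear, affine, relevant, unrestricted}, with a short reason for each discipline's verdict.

admitted by: affine, unrestricted
use counts: x=0; w [bound]=1; u [bound]=1; v [bound]=1; y [bound]=0; z [bound]=1; x1 [bound]=1
uses in reading order: v, u, w, z, x1
typing: well-typed at ((T2 -> T2) -> T2) -> T3 -> T2
ordered: ✗ — x, y left unused
linear: ✗ — x, y left unused
affine: ✓ — at most one use each (x, w, u, v, y, z, x1)
relevant: ✗ — x, y left unused
unrestricted: ✓ — simply typable at ((T2 -> T2) -> T2) -> T3 -> T2; W, C, E all held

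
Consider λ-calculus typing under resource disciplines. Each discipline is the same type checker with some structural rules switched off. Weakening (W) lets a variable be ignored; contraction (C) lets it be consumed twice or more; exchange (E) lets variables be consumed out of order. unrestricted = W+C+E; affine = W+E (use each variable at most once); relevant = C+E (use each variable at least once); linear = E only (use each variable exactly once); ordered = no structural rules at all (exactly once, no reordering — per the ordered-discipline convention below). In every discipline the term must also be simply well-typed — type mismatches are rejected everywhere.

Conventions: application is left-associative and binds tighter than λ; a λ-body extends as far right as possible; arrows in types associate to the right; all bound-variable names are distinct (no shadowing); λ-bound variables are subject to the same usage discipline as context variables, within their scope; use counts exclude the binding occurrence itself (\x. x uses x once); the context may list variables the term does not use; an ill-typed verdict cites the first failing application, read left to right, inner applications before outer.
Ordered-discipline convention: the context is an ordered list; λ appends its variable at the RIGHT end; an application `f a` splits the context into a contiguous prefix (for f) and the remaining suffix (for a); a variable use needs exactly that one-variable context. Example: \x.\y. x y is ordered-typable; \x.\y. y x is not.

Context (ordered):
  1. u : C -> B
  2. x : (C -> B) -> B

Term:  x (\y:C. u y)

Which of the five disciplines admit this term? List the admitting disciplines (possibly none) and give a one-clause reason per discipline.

admitting disciplines: linear, affine, relevant, unrestricted
usage: u ×1; x ×1; y (bound) ×1
left-to-right use order: x, u, y
typing: ✓ — B
ordered: ✗, needs exchange: uses follow x, u, y
linear: ✓, single use per variable (u, x, y)
affine: ✓, none of u, x, y used more than once
relevant: ✓, every one of u, x, y appears
unrestricted: ✓, type-checks (B) and nothing is barred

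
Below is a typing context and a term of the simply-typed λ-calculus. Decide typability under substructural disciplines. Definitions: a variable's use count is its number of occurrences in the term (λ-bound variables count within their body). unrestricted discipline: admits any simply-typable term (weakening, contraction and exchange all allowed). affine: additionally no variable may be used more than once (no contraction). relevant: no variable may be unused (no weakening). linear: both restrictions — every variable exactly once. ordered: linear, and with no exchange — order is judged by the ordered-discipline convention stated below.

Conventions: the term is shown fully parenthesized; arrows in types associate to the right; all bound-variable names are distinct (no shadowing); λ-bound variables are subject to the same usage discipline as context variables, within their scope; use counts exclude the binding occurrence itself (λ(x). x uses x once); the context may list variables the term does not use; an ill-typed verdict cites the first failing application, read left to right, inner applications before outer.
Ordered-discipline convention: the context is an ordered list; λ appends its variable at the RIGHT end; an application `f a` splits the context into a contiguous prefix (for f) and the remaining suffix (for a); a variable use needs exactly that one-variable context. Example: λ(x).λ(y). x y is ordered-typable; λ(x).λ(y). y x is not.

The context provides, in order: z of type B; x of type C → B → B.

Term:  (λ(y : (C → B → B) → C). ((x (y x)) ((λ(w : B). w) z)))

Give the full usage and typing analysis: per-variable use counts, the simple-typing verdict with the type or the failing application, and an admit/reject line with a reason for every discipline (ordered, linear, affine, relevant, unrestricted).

use counts: z ×1; x ×2; y [bound] ×1; w [bound] ×1
left-to-right use order: x, y, x, w, z
typing: ✓ — ((C → B → B) → C) → B
ordered: ✗, needs contraction — x ×2
linear: ✗, needs contraction — x ×2
affine: ✗, needs contraction — x ×2
relevant: ✓, at least one use each (z, x, y, w)
unrestricted: ✓, simply typable at ((C → B → B) → C) → B; W, C, E all held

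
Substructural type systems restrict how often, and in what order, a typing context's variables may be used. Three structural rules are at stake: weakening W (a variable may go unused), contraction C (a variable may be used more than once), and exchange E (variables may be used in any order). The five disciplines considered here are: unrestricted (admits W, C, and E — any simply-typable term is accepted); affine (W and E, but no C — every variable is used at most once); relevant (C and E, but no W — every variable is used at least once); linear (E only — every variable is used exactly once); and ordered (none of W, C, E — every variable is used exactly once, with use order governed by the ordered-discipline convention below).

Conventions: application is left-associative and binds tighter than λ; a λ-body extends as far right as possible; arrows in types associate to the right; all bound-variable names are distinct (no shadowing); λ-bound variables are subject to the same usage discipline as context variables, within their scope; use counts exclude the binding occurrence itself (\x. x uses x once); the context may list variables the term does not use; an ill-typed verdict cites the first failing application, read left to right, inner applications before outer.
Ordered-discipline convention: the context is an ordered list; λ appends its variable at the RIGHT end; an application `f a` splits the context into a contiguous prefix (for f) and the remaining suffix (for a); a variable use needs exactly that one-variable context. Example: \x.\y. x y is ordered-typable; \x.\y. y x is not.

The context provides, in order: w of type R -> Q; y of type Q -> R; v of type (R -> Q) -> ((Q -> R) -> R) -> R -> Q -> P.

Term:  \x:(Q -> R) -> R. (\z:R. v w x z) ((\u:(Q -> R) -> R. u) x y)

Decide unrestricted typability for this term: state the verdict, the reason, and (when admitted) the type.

yes — type-checks (((Q -> R) -> R) -> Q -> P) and nothing is barred; term : ((Q -> R) -> R) -> Q -> P
use counts: w: 1; y: 1; v: 1; x (λ-bound): 2; z (λ-bound): 1; u (λ-bound): 1
uses in reading order: v, w, x, z, u, x, y
typing: well-typed at ((Q -> R) -> R) -> Q -> P
per-discipline verdicts: ordered ✗ | linear ✗ | affine ✗ | relevant ✓ | unrestricted ✓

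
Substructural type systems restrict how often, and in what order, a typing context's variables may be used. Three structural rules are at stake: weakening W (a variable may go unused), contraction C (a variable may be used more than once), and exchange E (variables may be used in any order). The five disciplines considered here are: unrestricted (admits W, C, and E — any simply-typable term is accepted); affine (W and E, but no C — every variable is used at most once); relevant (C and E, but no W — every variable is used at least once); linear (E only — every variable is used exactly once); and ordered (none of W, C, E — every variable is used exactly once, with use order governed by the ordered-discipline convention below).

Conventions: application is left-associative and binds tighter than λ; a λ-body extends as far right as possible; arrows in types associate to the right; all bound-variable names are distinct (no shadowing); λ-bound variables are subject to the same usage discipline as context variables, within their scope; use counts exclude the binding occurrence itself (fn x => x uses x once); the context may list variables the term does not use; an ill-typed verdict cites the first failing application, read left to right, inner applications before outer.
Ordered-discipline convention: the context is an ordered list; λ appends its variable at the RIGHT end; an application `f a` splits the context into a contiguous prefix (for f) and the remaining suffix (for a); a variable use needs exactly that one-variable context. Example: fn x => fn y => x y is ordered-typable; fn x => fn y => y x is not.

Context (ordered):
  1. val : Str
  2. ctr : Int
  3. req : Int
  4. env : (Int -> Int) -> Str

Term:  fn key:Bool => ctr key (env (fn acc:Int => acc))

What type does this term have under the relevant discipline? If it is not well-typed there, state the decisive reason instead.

not well-typed under relevant — fails simple typing
usage: val=0; ctr=1; req=0; env=1; key [bound]=1; acc [bound]=1
left-to-right use order: ctr, key, env, acc
typing: ill-typed: applying a non-function (Int)
across the five disciplines: ordered ✗ | linear ✗ | affine ✗ | relevant ✗ | unrestricted ✗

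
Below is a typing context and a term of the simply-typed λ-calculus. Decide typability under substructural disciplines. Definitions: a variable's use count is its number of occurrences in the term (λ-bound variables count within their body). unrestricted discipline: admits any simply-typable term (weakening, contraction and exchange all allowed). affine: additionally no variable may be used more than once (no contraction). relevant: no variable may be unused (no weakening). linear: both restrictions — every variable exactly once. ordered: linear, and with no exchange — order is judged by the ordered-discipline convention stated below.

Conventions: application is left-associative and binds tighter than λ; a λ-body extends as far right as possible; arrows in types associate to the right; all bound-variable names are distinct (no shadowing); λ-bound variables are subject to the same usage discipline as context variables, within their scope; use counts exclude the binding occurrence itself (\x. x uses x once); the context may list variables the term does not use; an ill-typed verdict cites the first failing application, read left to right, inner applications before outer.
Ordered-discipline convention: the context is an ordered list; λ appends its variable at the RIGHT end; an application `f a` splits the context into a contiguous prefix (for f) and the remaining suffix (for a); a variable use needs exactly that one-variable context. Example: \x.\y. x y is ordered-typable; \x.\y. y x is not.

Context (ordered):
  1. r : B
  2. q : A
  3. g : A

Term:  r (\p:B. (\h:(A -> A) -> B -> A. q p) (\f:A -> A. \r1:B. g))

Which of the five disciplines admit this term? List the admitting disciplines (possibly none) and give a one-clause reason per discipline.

accepted by: none
usage: r: 1×, q: 1×, g: 1×, p (λ-bound): 1×, h (λ-bound): 0×, f (λ-bound): 0×, r1 (λ-bound): 0×
order of uses: r, q, p, g
typing: ill-typed: non-arrow in function slot: A
ordered: ✗, the type mismatch rejects it
linear: ✗, not simply typable
affine: ✗, fails simple typing
relevant: ✗, a type mismatch blocks all five
unrestricted: ✗, the type mismatch rejects it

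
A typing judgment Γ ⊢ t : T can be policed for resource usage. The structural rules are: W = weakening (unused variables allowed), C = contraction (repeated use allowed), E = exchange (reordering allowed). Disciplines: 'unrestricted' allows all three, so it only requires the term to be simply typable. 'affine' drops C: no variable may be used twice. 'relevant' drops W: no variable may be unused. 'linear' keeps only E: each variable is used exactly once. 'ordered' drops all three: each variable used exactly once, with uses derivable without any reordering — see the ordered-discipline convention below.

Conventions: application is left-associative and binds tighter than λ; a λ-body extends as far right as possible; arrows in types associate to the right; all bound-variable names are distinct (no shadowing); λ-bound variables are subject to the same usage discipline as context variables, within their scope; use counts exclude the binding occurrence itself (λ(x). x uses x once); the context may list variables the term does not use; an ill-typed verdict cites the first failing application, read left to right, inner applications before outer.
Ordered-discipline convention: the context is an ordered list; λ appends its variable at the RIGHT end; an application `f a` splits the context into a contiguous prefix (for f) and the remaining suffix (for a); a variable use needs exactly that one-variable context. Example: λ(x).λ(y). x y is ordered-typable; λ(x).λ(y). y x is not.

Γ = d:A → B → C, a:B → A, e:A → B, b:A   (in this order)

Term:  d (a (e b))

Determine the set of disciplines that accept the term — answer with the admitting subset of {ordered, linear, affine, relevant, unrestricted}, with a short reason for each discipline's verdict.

admitted in: ordered, linear, affine, relevant, unrestricted
usage: d ×1, a ×1, e ×1, b ×1
order of uses: d, a, e, b
typing: well-typed at B → C
ordered ✓ (d, a, e, b once each; derivable with no W/C/E)
linear ✓ (exactly-once usage across d, a, e, b)
affine ✓ (at most one use each (d, a, e, b))
relevant ✓ (every one of d, a, e, b appears)
unrestricted ✓ (type-checks (B → C) and nothing is barred)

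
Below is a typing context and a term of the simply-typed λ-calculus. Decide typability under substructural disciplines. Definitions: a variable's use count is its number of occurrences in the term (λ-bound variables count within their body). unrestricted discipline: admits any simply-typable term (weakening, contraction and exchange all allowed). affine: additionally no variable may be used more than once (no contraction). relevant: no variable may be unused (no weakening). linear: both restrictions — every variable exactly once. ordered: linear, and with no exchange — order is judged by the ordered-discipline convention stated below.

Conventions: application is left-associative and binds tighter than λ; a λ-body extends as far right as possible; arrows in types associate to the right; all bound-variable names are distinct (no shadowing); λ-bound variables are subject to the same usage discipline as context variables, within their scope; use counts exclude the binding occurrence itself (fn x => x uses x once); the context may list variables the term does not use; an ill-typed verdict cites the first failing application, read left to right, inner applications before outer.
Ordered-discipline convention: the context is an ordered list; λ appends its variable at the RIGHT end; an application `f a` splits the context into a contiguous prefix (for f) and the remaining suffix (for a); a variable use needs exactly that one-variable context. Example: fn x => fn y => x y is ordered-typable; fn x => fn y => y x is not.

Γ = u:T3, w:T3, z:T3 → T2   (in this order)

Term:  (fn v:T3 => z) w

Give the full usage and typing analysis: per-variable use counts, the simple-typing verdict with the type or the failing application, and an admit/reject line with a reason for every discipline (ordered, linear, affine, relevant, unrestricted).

variable uses: u=0, w=1, z=1, v (bound)=0
order of uses: z, w
typing: ✓ — T3 → T2
ordered ✗ (u, v never used (weakening))
linear ✗ (u, v never used (weakening))
affine ✓ (u, w, z, v: no repeats, contraction unneeded)
relevant ✗ (u, v never used (weakening))
unrestricted ✓ (simply typable at T3 → T2; W, C, E all held)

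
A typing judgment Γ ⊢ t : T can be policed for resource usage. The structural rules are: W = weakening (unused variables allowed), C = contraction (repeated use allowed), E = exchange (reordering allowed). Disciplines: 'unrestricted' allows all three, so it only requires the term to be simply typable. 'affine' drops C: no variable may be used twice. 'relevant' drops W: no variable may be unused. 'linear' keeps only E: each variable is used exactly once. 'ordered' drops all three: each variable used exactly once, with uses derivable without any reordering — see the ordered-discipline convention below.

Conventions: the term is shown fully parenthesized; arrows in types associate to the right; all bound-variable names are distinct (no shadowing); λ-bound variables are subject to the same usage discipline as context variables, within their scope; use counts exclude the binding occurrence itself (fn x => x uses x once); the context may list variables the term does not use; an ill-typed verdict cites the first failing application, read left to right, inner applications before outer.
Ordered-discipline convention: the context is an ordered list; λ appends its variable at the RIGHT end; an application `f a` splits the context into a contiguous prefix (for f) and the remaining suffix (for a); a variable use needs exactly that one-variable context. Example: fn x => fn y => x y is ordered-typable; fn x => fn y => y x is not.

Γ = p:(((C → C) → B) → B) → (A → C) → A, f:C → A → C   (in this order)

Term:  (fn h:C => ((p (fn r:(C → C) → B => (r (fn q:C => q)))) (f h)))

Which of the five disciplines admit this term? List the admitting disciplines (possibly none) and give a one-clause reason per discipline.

admitting disciplines: ordered, linear, affine, relevant, unrestricted
counts: p ×1, f ×1, h (λ-bound) ×1, r (λ-bound) ×1, q (λ-bound) ×1
uses in reading order: p, r, q, f, h
typing: ✓ — C → A
ordered ✓ (single-use (p, f, h, r, q), ordered derivation ok)
linear ✓ (each of p, f, h, r, q used exactly once)
affine ✓ (p, f, h, r, q: no repeats, contraction unneeded)
relevant ✓ (at least one use each (p, f, h, r, q))
unrestricted ✓ (type-checks (C → A) and nothing is barred)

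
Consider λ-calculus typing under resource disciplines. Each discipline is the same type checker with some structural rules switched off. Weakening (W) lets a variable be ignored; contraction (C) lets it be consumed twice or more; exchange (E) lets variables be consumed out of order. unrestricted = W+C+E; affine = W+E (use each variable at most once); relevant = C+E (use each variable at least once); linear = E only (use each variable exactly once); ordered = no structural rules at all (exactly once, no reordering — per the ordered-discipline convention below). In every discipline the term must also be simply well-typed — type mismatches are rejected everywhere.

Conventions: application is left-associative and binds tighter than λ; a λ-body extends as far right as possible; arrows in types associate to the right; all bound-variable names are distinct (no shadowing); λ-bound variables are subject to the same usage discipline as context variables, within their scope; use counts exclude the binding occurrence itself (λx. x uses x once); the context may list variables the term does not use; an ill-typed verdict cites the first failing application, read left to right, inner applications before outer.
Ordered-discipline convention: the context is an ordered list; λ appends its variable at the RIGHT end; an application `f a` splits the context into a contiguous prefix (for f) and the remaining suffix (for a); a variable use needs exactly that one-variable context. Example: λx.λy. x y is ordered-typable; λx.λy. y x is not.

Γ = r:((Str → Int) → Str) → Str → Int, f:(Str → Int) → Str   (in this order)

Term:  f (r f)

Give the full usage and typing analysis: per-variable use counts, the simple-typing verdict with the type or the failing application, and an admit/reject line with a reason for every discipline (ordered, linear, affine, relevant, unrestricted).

variable uses: r: 1; f: 2
uses in reading order: f, r, f
typing: well-typed at Str
ordered: ✗, f ×2 used more than once (contraction)
linear: ✗, f ×2 used more than once (contraction)
affine: ✗, f ×2 used more than once (contraction)
relevant: ✓, none of r, f goes unused
unrestricted: ✓, simply typable at Str; W, C, E all held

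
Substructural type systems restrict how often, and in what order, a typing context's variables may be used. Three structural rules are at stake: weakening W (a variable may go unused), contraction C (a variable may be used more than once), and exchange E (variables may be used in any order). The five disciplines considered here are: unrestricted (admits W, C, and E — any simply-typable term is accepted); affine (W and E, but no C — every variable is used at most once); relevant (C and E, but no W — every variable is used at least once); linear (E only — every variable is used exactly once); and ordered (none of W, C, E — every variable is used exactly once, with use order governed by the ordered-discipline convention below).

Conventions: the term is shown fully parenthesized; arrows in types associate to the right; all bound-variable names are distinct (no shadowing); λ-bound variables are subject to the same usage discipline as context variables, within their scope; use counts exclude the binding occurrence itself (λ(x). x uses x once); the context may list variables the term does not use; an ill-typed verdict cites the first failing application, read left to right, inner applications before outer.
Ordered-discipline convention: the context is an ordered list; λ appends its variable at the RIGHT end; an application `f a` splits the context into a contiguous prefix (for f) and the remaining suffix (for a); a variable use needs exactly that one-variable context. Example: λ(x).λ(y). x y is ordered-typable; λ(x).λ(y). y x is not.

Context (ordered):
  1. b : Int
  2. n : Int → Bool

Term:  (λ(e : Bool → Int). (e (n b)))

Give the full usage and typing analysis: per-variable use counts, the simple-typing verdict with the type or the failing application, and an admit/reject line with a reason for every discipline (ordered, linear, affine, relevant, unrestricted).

usage: b ×1; n ×1; e [bound] ×1
order of uses: e, n, b
typing: well-typed — term : (Bool → Int) → Int
ordered: ✗ — no ordered split (uses run e, n, b)
linear: ✓ — b, n, e: one use apiece
affine: ✓ — at most one use each (b, n, e)
relevant: ✓ — at least one use each (b, n, e)
unrestricted: ✓ — well-typed at (Bool → Int) → Int; no restrictions here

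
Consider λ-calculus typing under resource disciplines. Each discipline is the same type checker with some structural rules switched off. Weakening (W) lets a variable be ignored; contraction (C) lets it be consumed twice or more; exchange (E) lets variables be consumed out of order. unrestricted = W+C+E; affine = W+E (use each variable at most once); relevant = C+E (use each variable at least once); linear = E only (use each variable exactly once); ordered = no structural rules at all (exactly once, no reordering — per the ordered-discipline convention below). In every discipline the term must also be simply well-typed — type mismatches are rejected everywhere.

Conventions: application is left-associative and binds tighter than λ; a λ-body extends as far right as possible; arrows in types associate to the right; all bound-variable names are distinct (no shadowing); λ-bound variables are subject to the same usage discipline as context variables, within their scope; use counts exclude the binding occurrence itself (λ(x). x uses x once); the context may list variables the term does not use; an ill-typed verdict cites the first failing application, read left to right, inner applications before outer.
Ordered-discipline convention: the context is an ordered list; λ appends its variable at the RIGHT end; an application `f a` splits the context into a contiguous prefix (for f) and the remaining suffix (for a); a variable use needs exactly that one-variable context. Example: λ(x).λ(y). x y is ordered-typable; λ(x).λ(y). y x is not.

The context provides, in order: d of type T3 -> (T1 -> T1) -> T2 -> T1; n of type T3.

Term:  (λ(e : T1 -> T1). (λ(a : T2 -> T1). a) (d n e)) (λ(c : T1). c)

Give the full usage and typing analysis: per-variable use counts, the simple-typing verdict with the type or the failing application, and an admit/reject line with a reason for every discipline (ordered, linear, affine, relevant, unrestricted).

use counts: d: 1×; n: 1×; e (bound): 1×; a (bound): 1×; c (bound): 1×
order of uses: a, d, n, e, c
typing: well-typed at T2 -> T1
ordered: ✓, one use each (d, n, e, a, c); ordered split holds
linear: ✓, single use per variable (d, n, e, a, c)
affine: ✓, at most one use each (d, n, e, a, c)
relevant: ✓, every one of d, n, e, a, c appears
unrestricted: ✓, typability at T2 -> T1 is all that's needed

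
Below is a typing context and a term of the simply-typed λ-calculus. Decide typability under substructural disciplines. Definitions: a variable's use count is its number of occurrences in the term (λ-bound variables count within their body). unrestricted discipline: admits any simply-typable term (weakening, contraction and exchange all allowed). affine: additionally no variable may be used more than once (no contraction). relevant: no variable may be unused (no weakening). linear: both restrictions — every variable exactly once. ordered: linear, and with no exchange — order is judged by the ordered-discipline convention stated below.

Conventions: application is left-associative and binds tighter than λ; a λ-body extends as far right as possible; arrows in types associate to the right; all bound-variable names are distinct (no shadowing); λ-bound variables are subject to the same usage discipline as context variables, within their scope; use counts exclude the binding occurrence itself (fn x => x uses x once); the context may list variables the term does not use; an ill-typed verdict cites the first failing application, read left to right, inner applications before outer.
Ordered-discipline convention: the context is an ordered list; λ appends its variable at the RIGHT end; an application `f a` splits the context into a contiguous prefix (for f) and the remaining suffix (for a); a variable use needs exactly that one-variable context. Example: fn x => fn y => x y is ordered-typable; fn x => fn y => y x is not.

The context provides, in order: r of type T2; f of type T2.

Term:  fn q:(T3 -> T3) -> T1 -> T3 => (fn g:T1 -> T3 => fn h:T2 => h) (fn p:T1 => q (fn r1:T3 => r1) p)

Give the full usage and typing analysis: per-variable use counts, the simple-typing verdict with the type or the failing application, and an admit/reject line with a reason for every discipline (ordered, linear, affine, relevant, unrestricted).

counts: r ×0; f ×0; q (bound) ×1; g (bound) ×0; h (bound) ×1; p (bound) ×1; r1 (bound) ×1
use order (left to right): h, q, r1, p
typing: well-typed at ((T3 -> T3) -> T1 -> T3) -> T2 -> T2
ordered ✗ (needs weakening: r, f, g unused)
linear ✗ (needs weakening: r, f, g unused)
affine ✓ (no duplicate uses among r, f, q, g, h, p, r1)
relevant ✗ (needs weakening: r, f, g unused)
unrestricted ✓ (simply typable at ((T3 -> T3) -> T1 -> T3) -> T2 -> T2; W, C, E all held)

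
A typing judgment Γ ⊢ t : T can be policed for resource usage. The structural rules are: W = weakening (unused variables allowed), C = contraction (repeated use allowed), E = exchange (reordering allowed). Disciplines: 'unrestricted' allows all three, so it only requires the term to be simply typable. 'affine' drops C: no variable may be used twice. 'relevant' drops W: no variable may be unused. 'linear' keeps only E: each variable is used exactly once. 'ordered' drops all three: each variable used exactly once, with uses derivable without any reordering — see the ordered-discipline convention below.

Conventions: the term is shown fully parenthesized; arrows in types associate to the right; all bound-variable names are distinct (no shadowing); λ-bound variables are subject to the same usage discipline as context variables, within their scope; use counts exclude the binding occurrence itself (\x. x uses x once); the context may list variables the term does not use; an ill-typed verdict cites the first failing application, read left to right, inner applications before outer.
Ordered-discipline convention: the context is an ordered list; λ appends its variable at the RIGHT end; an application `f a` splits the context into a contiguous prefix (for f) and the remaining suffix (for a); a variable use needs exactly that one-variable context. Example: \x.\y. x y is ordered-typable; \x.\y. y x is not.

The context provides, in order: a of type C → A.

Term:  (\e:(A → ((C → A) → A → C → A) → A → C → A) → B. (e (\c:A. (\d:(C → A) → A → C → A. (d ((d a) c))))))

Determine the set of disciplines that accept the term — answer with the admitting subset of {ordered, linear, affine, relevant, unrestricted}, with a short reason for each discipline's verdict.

accepted by: relevant, unrestricted
use counts: a: 1×, e (λ-bound): 1×, c (λ-bound): 1×, d (λ-bound): 2×
left-to-right use order: e, d, d, a, c
typing: well-typed — term : ((A → ((C → A) → A → C → A) → A → C → A) → B) → B
ordered: ✗ — repeated use of d ×2
linear: ✗ — repeated use of d ×2
affine: ✗ — repeated use of d ×2
relevant: ✓ — every one of a, e, c, d appears
unrestricted: ✓ — typability at ((A → ((C → A) → A → C → A) → A → C → A) → B) → B is all that's needed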